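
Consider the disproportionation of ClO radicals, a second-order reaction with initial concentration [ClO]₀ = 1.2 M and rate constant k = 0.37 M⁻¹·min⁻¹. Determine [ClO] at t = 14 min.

0.1663 M

Step 1: For a second-order reaction: 1/[ClO] = 1/[ClO]₀ + kt
Step 2: 1/[ClO] = 1/1.2 + 0.37 × 14
Step 3: 1/[ClO] = 0.8333 + 5.18 = 6.013
Step 4: [ClO] = 1/6.013 = 0.1663 M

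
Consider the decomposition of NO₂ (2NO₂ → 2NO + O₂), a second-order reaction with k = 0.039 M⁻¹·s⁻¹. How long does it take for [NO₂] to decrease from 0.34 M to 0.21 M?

46.69 s

Step 1: For second-order: t = (1/[NO₂] - 1/[NO₂]₀)/k
Step 2: t = (1/0.21 - 1/0.34)/0.039
Step 3: t = (4.762 - 2.941)/0.039
Step 4: t = 1.821/0.039 = 46.69 s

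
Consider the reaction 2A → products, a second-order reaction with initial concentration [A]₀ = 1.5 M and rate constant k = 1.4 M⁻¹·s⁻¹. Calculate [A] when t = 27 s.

0.026 M

Step 1: For a second-order reaction: 1/[A] = 1/[A]₀ + kt
Step 2: 1/[A] = 1/1.5 + 1.4 × 27
Step 3: 1/[A] = 0.6667 + 37.8 = 38.47
Step 4: [A] = 1/38.47 = 0.026 M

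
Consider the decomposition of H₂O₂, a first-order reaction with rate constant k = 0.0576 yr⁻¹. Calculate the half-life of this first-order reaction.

12.03 yr

Step 1: For a first-order reaction, t₁/₂ = ln(2)/k
Step 2: t₁/₂ = ln(2)/0.0576
Step 3: t₁/₂ = 0.6931/0.0576 = 12.03 yr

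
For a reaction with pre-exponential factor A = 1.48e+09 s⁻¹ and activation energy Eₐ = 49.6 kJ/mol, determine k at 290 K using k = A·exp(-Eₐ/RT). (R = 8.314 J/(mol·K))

1.72e+00 s⁻¹

Step 1: Use the Arrhenius equation: k = A × exp(-Eₐ/RT)
Step 2: Convert Eₐ to J/mol: 49.6 kJ/mol = 49600 J/mol
Step 3: Calculate the exponent: -Eₐ/(RT) = -49600/(8.314 × 290) = -20.57186
Step 4: k = 1.48e+09 × exp(-20.57186)
Step 5: k = 1.48e+09 × 1.16347e-09 = 1.7219e+00 s⁻¹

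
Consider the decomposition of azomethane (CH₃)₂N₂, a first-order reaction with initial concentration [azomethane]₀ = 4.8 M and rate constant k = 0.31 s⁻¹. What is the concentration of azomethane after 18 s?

0.01811 M

Step 1: For a first-order reaction: [azomethane] = [azomethane]₀ × e^(-kt)
Step 2: [azomethane] = 4.8 × e^(-0.31 × 18)
Step 3: [azomethane] = 4.8 × e^(-5.58)
Step 4: [azomethane] = 4.8 × 0.00377257 = 0.01811 M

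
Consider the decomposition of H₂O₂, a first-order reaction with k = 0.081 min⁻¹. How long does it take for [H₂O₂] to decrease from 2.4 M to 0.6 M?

17.11 min

Step 1: For first-order: t = ln([H₂O₂]₀/[H₂O₂])/k
Step 2: t = ln(2.4/0.6)/0.081
Step 3: t = ln(4)/0.081
Step 4: t = 1.386/0.081 = 17.11 min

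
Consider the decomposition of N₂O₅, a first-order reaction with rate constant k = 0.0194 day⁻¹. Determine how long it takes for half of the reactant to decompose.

35.73 day

Step 1: For a first-order reaction, t₁/₂ = ln(2)/k
Step 2: t₁/₂ = ln(2)/0.0194
Step 3: t₁/₂ = 0.6931/0.0194 = 35.73 day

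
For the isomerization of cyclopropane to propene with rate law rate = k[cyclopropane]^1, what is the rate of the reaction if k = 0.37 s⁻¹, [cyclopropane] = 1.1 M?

0.407 M/s

Step 1: Identify the rate law: rate = k[cyclopropane]^1
Step 2: Substitute values: rate = 0.37 × (1.1)^1
Step 3: Calculate: rate = 0.37 × 1.1 = 0.407 M/s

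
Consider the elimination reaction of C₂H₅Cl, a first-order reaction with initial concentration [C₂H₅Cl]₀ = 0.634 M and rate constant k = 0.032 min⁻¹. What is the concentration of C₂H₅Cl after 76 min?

0.0557 M

Step 1: For a first-order reaction: [C₂H₅Cl] = [C₂H₅Cl]₀ × e^(-kt)
Step 2: [C₂H₅Cl] = 0.634 × e^(-0.032 × 76)
Step 3: [C₂H₅Cl] = 0.634 × e^(-2.432)
Step 4: [C₂H₅Cl] = 0.634 × 0.0878609 = 0.0557 M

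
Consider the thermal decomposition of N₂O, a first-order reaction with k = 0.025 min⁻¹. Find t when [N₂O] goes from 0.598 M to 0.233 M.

37.7 min

Step 1: For first-order: t = ln([N₂O]₀/[N₂O])/k
Step 2: t = ln(0.598/0.233)/0.025
Step 3: t = ln(2.567)/0.025
Step 4: t = 0.9426/0.025 = 37.7 min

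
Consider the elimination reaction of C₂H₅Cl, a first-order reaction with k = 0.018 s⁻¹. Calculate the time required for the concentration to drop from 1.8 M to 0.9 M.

38.51 s

Step 1: For first-order: t = ln([C₂H₅Cl]₀/[C₂H₅Cl])/k
Step 2: t = ln(1.8/0.9)/0.018
Step 3: t = ln(2)/0.018
Step 4: t = 0.6931/0.018 = 38.51 s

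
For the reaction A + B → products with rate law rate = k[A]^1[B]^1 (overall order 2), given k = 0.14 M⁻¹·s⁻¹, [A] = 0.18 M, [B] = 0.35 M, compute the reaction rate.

0.00882 M/s

Step 1: The rate law is rate = k[A]^1[B]^1, overall order = 1+1 = 2
Step 2: Substitute values: rate = 0.14 × (0.18)^1 × (0.35)^1
Step 3: rate = 0.14 × 0.18 × 0.35 = 0.00882 M/s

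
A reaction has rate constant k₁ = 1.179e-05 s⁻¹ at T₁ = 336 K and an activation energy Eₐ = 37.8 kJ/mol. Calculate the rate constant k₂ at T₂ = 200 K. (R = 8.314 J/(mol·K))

1.190e-09 s⁻¹

Step 1: Use the two-temperature Arrhenius form: ln(k₂/k₁) = -Eₐ/R × (1/T₂ - 1/T₁)
Step 2: Convert Eₐ to J/mol: 37.8 kJ/mol = 37800 J/mol
Step 3: 1/T₂ - 1/T₁ = 1/200 - 1/336 = 2.023810e-03 K⁻¹
Step 4: ln(k₂/k₁) = -37800/8.314 × 2.023810e-03 = -9.20135
Step 5: k₂ = k₁ × exp(-9.20135) = 1.179e-05 × 1.00903e-04 = 1.190e-09 s⁻¹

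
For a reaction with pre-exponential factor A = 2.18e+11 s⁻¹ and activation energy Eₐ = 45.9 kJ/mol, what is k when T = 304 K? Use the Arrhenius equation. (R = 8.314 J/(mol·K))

2.83e+03 s⁻¹

Step 1: Use the Arrhenius equation: k = A × exp(-Eₐ/RT)
Step 2: Convert Eₐ to J/mol: 45.9 kJ/mol = 45900 J/mol
Step 3: Calculate the exponent: -Eₐ/(RT) = -45900/(8.314 × 304) = -18.16055
Step 4: k = 2.18e+11 × exp(-18.16055)
Step 5: k = 2.18e+11 × 1.29710e-08 = 2.8277e+03 s⁻¹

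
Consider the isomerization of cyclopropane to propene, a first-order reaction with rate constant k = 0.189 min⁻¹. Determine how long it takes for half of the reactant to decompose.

3.667 min

Step 1: For a first-order reaction, t₁/₂ = ln(2)/k
Step 2: t₁/₂ = ln(2)/0.189
Step 3: t₁/₂ = 0.6931/0.189 = 3.667 min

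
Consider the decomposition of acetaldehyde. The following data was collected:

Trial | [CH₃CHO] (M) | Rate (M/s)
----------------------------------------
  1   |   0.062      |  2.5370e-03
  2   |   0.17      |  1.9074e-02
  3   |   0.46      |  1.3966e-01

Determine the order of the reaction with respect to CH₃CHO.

second order (2)

Step 1: Compare trials to find order n where rate₂/rate₁ = ([CH₃CHO]₂/[CH₃CHO]₁)^n
Step 2: rate₂/rate₁ = 1.9074e-02/2.5370e-03 = 7.518
Step 3: [CH₃CHO]₂/[CH₃CHO]₁ = 0.17/0.062 = 2.742
Step 4: n = ln(7.518)/ln(2.742) = 2.00 ≈ 2
Step 5: The reaction is second order in CH₃CHO.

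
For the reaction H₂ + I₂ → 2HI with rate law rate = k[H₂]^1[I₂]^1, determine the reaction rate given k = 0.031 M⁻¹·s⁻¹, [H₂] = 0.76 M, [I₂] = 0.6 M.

0.01414 M/s

Step 1: The rate law is rate = k[H₂]^1[I₂]^1
Step 2: Substitute: rate = 0.031 × (0.76)^1 × (0.6)^1
Step 3: rate = 0.031 × 0.76 × 0.6 = 0.014136 M/s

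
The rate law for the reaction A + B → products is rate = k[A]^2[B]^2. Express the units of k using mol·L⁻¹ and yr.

(mol·L⁻¹)⁻³·yr⁻¹

Step 1: Overall order = 2 + 2 = 4.
Step 2: rate has units mol·L⁻¹·yr⁻¹; [A]^2[B]^2 has units (mol·L⁻¹)^4.
Step 3: k = rate/([A]^2[B]^2), so units of k = (mol·L⁻¹)^(1-4)·yr⁻¹ = (mol·L⁻¹)⁻³·yr⁻¹.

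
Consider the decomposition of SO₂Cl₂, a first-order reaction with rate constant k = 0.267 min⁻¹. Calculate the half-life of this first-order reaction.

2.596 min

Step 1: For a first-order reaction, t₁/₂ = ln(2)/k
Step 2: t₁/₂ = ln(2)/0.267
Step 3: t₁/₂ = 0.6931/0.267 = 2.596 min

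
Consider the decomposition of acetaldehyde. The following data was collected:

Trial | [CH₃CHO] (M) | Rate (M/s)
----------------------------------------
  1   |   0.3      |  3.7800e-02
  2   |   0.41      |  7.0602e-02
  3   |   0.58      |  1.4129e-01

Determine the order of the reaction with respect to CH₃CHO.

second order (2)

Step 1: Compare trials to find order n where rate₂/rate₁ = ([CH₃CHO]₂/[CH₃CHO]₁)^n
Step 2: rate₂/rate₁ = 7.0602e-02/3.7800e-02 = 1.868
Step 3: [CH₃CHO]₂/[CH₃CHO]₁ = 0.41/0.3 = 1.367
Step 4: n = ln(1.868)/ln(1.367) = 2.00 ≈ 2
Step 5: The reaction is second order in CH₃CHO.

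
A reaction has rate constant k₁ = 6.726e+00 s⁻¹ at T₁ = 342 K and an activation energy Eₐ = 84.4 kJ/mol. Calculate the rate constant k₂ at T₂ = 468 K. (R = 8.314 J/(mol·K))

1.988e+04 s⁻¹

Step 1: Use the two-temperature Arrhenius form: ln(k₂/k₁) = -Eₐ/R × (1/T₂ - 1/T₁)
Step 2: Convert Eₐ to J/mol: 84.4 kJ/mol = 84400 J/mol
Step 3: 1/T₂ - 1/T₁ = 1/468 - 1/342 = -7.872245e-04 K⁻¹
Step 4: ln(k₂/k₁) = -84400/8.314 × -7.872245e-04 = 7.99155
Step 5: k₂ = k₁ × exp(7.99155) = 6.726e+00 × 2.95588e+03 = 1.988e+04 s⁻¹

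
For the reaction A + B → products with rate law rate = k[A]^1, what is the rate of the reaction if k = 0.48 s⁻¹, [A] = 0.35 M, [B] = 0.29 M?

0.168 M/s

Step 1: The rate law is rate = k[A]^1
Step 2: Note that the rate does not depend on [B] (zero order in B).
Step 3: rate = 0.48 × (0.35)^1 = 0.168 M/s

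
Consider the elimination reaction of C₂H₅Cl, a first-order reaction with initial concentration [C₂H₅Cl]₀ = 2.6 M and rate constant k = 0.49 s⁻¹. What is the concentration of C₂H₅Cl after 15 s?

0.001671 M

Step 1: For a first-order reaction: [C₂H₅Cl] = [C₂H₅Cl]₀ × e^(-kt)
Step 2: [C₂H₅Cl] = 2.6 × e^(-0.49 × 15)
Step 3: [C₂H₅Cl] = 2.6 × e^(-7.35)
Step 4: [C₂H₅Cl] = 2.6 × 0.000642592 = 0.001671 M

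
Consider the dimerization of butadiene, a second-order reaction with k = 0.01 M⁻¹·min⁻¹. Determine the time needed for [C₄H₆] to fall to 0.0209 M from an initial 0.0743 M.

3439 min

Step 1: For second-order: t = (1/[C₄H₆] - 1/[C₄H₆]₀)/k
Step 2: t = (1/0.0209 - 1/0.0743)/0.01
Step 3: t = (47.85 - 13.46)/0.01
Step 4: t = 34.39/0.01 = 3439 min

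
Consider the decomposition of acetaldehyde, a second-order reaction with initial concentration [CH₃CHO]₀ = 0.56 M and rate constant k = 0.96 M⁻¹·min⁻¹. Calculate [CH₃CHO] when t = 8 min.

0.1056 M

Step 1: For a second-order reaction: 1/[CH₃CHO] = 1/[CH₃CHO]₀ + kt
Step 2: 1/[CH₃CHO] = 1/0.56 + 0.96 × 8
Step 3: 1/[CH₃CHO] = 1.786 + 7.68 = 9.466
Step 4: [CH₃CHO] = 1/9.466 = 0.1056 M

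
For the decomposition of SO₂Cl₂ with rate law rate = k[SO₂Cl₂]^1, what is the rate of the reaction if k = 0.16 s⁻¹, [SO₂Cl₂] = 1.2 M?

0.192 M/s

Step 1: Identify the rate law: rate = k[SO₂Cl₂]^1
Step 2: Substitute values: rate = 0.16 × (1.2)^1
Step 3: Calculate: rate = 0.16 × 1.2 = 0.192 M/s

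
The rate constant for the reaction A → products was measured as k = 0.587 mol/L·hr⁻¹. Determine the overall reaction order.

zeroth order (0)

Step 1: The units of k for an nth-order reaction are (concentration)^(1-n)·(time)⁻¹.
Step 2: Here k has units mol/L·hr⁻¹, so the concentration exponent is 1.
Step 3: 1 - n = 1 ⇒ n = 0. The reaction is zeroth order.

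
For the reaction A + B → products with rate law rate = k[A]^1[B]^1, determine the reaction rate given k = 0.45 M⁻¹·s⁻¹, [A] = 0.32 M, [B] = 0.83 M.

0.1195 M/s

Step 1: The rate law is rate = k[A]^1[B]^1
Step 2: Substitute: rate = 0.45 × (0.32)^1 × (0.83)^1
Step 3: rate = 0.45 × 0.32 × 0.83 = 0.11952 M/s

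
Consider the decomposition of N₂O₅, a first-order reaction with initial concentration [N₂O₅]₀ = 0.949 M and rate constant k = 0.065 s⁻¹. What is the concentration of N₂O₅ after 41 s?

0.06605 M

Step 1: For a first-order reaction: [N₂O₅] = [N₂O₅]₀ × e^(-kt)
Step 2: [N₂O₅] = 0.949 × e^(-0.065 × 41)
Step 3: [N₂O₅] = 0.949 × e^(-2.665)
Step 4: [N₂O₅] = 0.949 × 0.0695994 = 0.06605 M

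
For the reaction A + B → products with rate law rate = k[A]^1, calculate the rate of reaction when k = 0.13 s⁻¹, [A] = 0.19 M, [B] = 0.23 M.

0.0247 M/s

Step 1: The rate law is rate = k[A]^1
Step 2: Note that the rate does not depend on [B] (zero order in B).
Step 3: rate = 0.13 × (0.19)^1 = 0.0247 M/s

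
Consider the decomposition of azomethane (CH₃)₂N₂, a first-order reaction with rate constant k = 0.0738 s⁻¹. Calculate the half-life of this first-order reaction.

9.392 s

Step 1: For a first-order reaction, t₁/₂ = ln(2)/k
Step 2: t₁/₂ = ln(2)/0.0738
Step 3: t₁/₂ = 0.6931/0.0738 = 9.392 s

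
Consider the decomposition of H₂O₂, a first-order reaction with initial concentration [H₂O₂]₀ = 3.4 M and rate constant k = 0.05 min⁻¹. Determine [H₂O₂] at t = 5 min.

2.648 M

Step 1: For a first-order reaction: [H₂O₂] = [H₂O₂]₀ × e^(-kt)
Step 2: [H₂O₂] = 3.4 × e^(-0.05 × 5)
Step 3: [H₂O₂] = 3.4 × e^(-0.25)
Step 4: [H₂O₂] = 3.4 × 0.778801 = 2.648 M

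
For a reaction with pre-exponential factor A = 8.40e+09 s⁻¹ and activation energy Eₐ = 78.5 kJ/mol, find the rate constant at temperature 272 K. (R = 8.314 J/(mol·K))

7.06e-06 s⁻¹

Step 1: Use the Arrhenius equation: k = A × exp(-Eₐ/RT)
Step 2: Convert Eₐ to J/mol: 78.5 kJ/mol = 78500 J/mol
Step 3: Calculate the exponent: -Eₐ/(RT) = -78500/(8.314 × 272) = -34.71289
Step 4: k = 8.40e+09 × exp(-34.71289)
Step 5: k = 8.40e+09 × 8.40201e-16 = 7.0577e-06 s⁻¹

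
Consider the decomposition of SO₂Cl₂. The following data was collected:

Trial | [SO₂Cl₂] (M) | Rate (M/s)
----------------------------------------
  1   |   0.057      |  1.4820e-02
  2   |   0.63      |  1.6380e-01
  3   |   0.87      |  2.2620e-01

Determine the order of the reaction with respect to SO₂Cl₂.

first order (1)

Step 1: Compare trials to find order n where rate₂/rate₁ = ([SO₂Cl₂]₂/[SO₂Cl₂]₁)^n
Step 2: rate₂/rate₁ = 1.6380e-01/1.4820e-02 = 11.05
Step 3: [SO₂Cl₂]₂/[SO₂Cl₂]₁ = 0.63/0.057 = 11.05
Step 4: n = ln(11.05)/ln(11.05) = 1.00 ≈ 1
Step 5: The reaction is first order in SO₂Cl₂.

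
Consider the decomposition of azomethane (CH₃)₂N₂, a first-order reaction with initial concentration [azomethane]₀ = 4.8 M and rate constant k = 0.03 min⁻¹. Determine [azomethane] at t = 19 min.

2.715 M

Step 1: For a first-order reaction: [azomethane] = [azomethane]₀ × e^(-kt)
Step 2: [azomethane] = 4.8 × e^(-0.03 × 19)
Step 3: [azomethane] = 4.8 × e^(-0.57)
Step 4: [azomethane] = 4.8 × 0.565525 = 2.715 M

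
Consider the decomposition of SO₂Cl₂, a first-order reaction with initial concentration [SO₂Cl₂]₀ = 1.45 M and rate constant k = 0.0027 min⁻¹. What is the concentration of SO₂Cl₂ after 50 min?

1.267 M

Step 1: For a first-order reaction: [SO₂Cl₂] = [SO₂Cl₂]₀ × e^(-kt)
Step 2: [SO₂Cl₂] = 1.45 × e^(-0.0027 × 50)
Step 3: [SO₂Cl₂] = 1.45 × e^(-0.135)
Step 4: [SO₂Cl₂] = 1.45 × 0.873716 = 1.267 M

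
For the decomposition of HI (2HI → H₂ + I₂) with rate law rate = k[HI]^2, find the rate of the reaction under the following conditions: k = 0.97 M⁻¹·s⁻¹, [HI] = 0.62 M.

0.3729 M/s

Step 1: Identify the rate law: rate = k[HI]^2
Step 2: Substitute values: rate = 0.97 × (0.62)^2
Step 3: Calculate: rate = 0.97 × 0.3844 = 0.372868 M/s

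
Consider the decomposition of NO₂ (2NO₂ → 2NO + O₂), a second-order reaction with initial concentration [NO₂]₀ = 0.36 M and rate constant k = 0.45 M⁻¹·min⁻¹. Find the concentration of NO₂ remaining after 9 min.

0.1465 M

Step 1: For a second-order reaction: 1/[NO₂] = 1/[NO₂]₀ + kt
Step 2: 1/[NO₂] = 1/0.36 + 0.45 × 9
Step 3: 1/[NO₂] = 2.778 + 4.05 = 6.828
Step 4: [NO₂] = 1/6.828 = 0.1465 M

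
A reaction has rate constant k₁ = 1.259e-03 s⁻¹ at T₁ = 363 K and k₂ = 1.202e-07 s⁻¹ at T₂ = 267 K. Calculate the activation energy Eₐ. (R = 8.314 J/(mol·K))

77.7 kJ/mol

Step 1: Use the two-temperature Arrhenius form: ln(k₂/k₁) = -Eₐ/R × (1/T₂ - 1/T₁)
Step 2: ln(k₂/k₁) = ln(1.202e-07/1.259e-03) = ln(9.54726e-05) = -9.25667
Step 3: 1/T₂ - 1/T₁ = 1/267 - 1/363 = 9.904974e-04 K⁻¹
Step 4: Eₐ = -R × ln(k₂/k₁) / (1/T₂ - 1/T₁) = -8.314 × -9.25667 / 9.904974e-04
Step 5: Eₐ = 7.7698e+04 J/mol = 77.7 kJ/mol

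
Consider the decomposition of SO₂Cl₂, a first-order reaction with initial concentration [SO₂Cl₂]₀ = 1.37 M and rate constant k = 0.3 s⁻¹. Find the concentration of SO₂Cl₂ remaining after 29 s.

0.0002282 M

Step 1: For a first-order reaction: [SO₂Cl₂] = [SO₂Cl₂]₀ × e^(-kt)
Step 2: [SO₂Cl₂] = 1.37 × e^(-0.3 × 29)
Step 3: [SO₂Cl₂] = 1.37 × e^(-8.7)
Step 4: [SO₂Cl₂] = 1.37 × 0.000166586 = 0.0002282 M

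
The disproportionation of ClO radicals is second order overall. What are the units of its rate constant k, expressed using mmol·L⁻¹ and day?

(mmol·L⁻¹)⁻¹·day⁻¹

Step 1: For overall order n, rate = k × (concentration)^n.
Step 2: Rate has units mmol·L⁻¹·day⁻¹; concentration term has units (mmol·L⁻¹)^2.
Step 3: k = rate / (concentration)^n, so units of k = (mmol·L⁻¹)^(1-2)·day⁻¹ = (mmol·L⁻¹)⁻¹·day⁻¹.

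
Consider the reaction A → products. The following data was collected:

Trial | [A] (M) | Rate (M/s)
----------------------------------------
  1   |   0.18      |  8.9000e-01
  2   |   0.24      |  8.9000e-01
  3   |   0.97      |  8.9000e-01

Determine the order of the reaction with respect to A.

zeroth order (0)

Step 1: Compare trials - when concentration changes, rate stays constant.
Step 2: rate₂/rate₁ = 8.9000e-01/8.9000e-01 = 1
Step 3: [A]₂/[A]₁ = 0.24/0.18 = 1.333
Step 4: Since rate ratio ≈ (conc ratio)^0, the reaction is zeroth order.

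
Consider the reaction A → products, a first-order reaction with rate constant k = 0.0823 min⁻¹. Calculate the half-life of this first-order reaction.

8.422 min

Step 1: For a first-order reaction, t₁/₂ = ln(2)/k
Step 2: t₁/₂ = ln(2)/0.0823
Step 3: t₁/₂ = 0.6931/0.0823 = 8.422 min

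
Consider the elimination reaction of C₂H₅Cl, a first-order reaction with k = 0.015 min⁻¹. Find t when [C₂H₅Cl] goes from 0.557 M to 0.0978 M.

116 min

Step 1: For first-order: t = ln([C₂H₅Cl]₀/[C₂H₅Cl])/k
Step 2: t = ln(0.557/0.0978)/0.015
Step 3: t = ln(5.695)/0.015
Step 4: t = 1.74/0.015 = 116 min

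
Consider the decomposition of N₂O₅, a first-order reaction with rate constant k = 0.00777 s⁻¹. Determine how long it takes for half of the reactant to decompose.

89.21 s

Step 1: For a first-order reaction, t₁/₂ = ln(2)/k
Step 2: t₁/₂ = ln(2)/0.00777
Step 3: t₁/₂ = 0.6931/0.00777 = 89.21 s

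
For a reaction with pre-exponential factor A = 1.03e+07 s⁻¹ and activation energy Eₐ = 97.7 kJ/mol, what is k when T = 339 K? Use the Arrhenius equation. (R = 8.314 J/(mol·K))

9.08e-09 s⁻¹

Step 1: Use the Arrhenius equation: k = A × exp(-Eₐ/RT)
Step 2: Convert Eₐ to J/mol: 97.7 kJ/mol = 97700 J/mol
Step 3: Calculate the exponent: -Eₐ/(RT) = -97700/(8.314 × 339) = -34.66449
Step 4: k = 1.03e+07 × exp(-34.66449)
Step 5: k = 1.03e+07 × 8.81867e-16 = 9.0832e-09 s⁻¹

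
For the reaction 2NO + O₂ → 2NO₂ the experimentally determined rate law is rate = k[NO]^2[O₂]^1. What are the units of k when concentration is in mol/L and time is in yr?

(mol/L)⁻²·yr⁻¹

Step 1: Overall order = 2 + 1 = 3.
Step 2: rate has units mol/L·yr⁻¹; [NO]^2[O₂]^1 has units (mol/L)^3.
Step 3: k = rate/([NO]^2[O₂]^1), so units of k = (mol/L)^(1-3)·yr⁻¹ = (mol/L)⁻²·yr⁻¹.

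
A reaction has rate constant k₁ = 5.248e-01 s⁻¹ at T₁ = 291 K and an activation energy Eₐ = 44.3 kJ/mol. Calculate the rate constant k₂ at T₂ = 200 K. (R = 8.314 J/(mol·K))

1.264e-04 s⁻¹

Step 1: Use the two-temperature Arrhenius form: ln(k₂/k₁) = -Eₐ/R × (1/T₂ - 1/T₁)
Step 2: Convert Eₐ to J/mol: 44.3 kJ/mol = 44300 J/mol
Step 3: 1/T₂ - 1/T₁ = 1/200 - 1/291 = 1.563574e-03 K⁻¹
Step 4: ln(k₂/k₁) = -44300/8.314 × 1.563574e-03 = -8.33129
Step 5: k₂ = k₁ × exp(-8.33129) = 5.248e-01 × 2.40861e-04 = 1.264e-04 s⁻¹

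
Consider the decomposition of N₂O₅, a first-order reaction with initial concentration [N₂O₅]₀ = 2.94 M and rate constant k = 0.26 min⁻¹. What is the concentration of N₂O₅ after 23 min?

0.007435 M

Step 1: For a first-order reaction: [N₂O₅] = [N₂O₅]₀ × e^(-kt)
Step 2: [N₂O₅] = 2.94 × e^(-0.26 × 23)
Step 3: [N₂O₅] = 2.94 × e^(-5.98)
Step 4: [N₂O₅] = 2.94 × 0.00252883 = 0.007435 M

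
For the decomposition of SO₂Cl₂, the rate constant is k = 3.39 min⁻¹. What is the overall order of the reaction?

first order (1)

Step 1: The units of k for an nth-order reaction are (concentration)^(1-n)·(time)⁻¹.
Step 2: Here k has units min⁻¹, so the concentration exponent is 0.
Step 3: 1 - n = 0 ⇒ n = 1. The reaction is first order.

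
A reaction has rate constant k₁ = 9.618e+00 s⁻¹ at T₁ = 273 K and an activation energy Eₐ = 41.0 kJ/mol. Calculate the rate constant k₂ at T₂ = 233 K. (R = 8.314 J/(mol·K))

4.328e-01 s⁻¹

Step 1: Use the two-temperature Arrhenius form: ln(k₂/k₁) = -Eₐ/R × (1/T₂ - 1/T₁)
Step 2: Convert Eₐ to J/mol: 41.0 kJ/mol = 41000 J/mol
Step 3: 1/T₂ - 1/T₁ = 1/233 - 1/273 = 6.288418e-04 K⁻¹
Step 4: ln(k₂/k₁) = -41000/8.314 × 6.288418e-04 = -3.10110
Step 5: k₂ = k₁ × exp(-3.10110) = 9.618e+00 × 4.49997e-02 = 4.328e-01 s⁻¹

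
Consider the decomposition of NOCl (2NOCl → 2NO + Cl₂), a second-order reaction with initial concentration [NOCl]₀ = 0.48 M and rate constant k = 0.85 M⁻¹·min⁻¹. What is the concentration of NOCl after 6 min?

0.1392 M

Step 1: For a second-order reaction: 1/[NOCl] = 1/[NOCl]₀ + kt
Step 2: 1/[NOCl] = 1/0.48 + 0.85 × 6
Step 3: 1/[NOCl] = 2.083 + 5.1 = 7.183
Step 4: [NOCl] = 1/7.183 = 0.1392 M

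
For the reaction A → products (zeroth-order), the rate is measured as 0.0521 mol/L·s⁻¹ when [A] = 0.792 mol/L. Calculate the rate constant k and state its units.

0.0521 mol/L·s⁻¹

Step 1: For a zeroth-order reaction, rate = k (independent of concentration).
Step 2: k = rate = 0.0521 mol/L·s⁻¹.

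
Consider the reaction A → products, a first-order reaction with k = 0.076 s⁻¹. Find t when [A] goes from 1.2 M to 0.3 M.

18.24 s

Step 1: For first-order: t = ln([A]₀/[A])/k
Step 2: t = ln(1.2/0.3)/0.076
Step 3: t = ln(4)/0.076
Step 4: t = 1.386/0.076 = 18.24 s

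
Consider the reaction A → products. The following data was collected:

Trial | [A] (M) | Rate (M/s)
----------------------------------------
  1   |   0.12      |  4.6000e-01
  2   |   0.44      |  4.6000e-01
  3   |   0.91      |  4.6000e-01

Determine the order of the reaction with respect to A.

zeroth order (0)

Step 1: Compare trials - when concentration changes, rate stays constant.
Step 2: rate₂/rate₁ = 4.6000e-01/4.6000e-01 = 1
Step 3: [A]₂/[A]₁ = 0.44/0.12 = 3.667
Step 4: Since rate ratio ≈ (conc ratio)^0, the reaction is zeroth order.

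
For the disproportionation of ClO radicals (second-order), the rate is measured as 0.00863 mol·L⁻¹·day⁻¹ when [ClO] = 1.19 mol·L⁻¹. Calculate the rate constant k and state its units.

0.006094 (mol·L⁻¹)⁻¹·day⁻¹

Step 1: rate = k[ClO]^2, so k = rate / [ClO]^2.
Step 2: k = 0.00863 / (1.19)^2 = 0.00863 / 1.416.
Step 3: k = 0.006094 (mol·L⁻¹)⁻¹·day⁻¹.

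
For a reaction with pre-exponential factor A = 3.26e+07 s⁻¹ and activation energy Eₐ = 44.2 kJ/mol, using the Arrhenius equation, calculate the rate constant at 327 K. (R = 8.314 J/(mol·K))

2.83e+00 s⁻¹

Step 1: Use the Arrhenius equation: k = A × exp(-Eₐ/RT)
Step 2: Convert Eₐ to J/mol: 44.2 kJ/mol = 44200 J/mol
Step 3: Calculate the exponent: -Eₐ/(RT) = -44200/(8.314 × 327) = -16.25790
Step 4: k = 3.26e+07 × exp(-16.25790)
Step 5: k = 3.26e+07 × 8.69528e-08 = 2.8347e+00 s⁻¹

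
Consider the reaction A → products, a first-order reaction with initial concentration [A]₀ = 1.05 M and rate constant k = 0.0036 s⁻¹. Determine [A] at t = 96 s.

0.7432 M

Step 1: For a first-order reaction: [A] = [A]₀ × e^(-kt)
Step 2: [A] = 1.05 × e^(-0.0036 × 96)
Step 3: [A] = 1.05 × e^(-0.3456)
Step 4: [A] = 1.05 × 0.707796 = 0.7432 M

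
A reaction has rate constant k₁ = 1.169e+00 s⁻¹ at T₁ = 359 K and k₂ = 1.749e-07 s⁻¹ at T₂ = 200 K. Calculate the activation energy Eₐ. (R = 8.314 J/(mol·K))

59.0 kJ/mol

Step 1: Use the two-temperature Arrhenius form: ln(k₂/k₁) = -Eₐ/R × (1/T₂ - 1/T₁)
Step 2: ln(k₂/k₁) = ln(1.749e-07/1.169e+00) = ln(1.49615e-07) = -15.7152
Step 3: 1/T₂ - 1/T₁ = 1/200 - 1/359 = 2.214485e-03 K⁻¹
Step 4: Eₐ = -R × ln(k₂/k₁) / (1/T₂ - 1/T₁) = -8.314 × -15.7152 / 2.214485e-03
Step 5: Eₐ = 5.9001e+04 J/mol = 59.0 kJ/mol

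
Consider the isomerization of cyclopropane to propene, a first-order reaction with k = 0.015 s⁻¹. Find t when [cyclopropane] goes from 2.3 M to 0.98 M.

56.87 s

Step 1: For first-order: t = ln([cyclopropane]₀/[cyclopropane])/k
Step 2: t = ln(2.3/0.98)/0.015
Step 3: t = ln(2.347)/0.015
Step 4: t = 0.8531/0.015 = 56.87 s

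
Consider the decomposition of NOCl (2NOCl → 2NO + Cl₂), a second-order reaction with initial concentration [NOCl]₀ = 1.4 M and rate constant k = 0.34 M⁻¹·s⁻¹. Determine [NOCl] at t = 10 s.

0.2431 M

Step 1: For a second-order reaction: 1/[NOCl] = 1/[NOCl]₀ + kt
Step 2: 1/[NOCl] = 1/1.4 + 0.34 × 10
Step 3: 1/[NOCl] = 0.7143 + 3.4 = 4.114
Step 4: [NOCl] = 1/4.114 = 0.2431 M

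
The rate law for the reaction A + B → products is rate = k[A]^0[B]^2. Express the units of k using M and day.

M⁻¹·day⁻¹

Step 1: Overall order = 0 + 2 = 2.
Step 2: rate has units M·day⁻¹; [A]^0[B]^2 has units M^2.
Step 3: k = rate/([A]^0[B]^2), so units of k = M^(1-2)·day⁻¹ = M⁻¹·day⁻¹.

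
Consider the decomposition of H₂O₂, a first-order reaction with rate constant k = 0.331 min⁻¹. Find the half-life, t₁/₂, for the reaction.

2.094 min

Step 1: For a first-order reaction, t₁/₂ = ln(2)/k
Step 2: t₁/₂ = ln(2)/0.331
Step 3: t₁/₂ = 0.6931/0.331 = 2.094 min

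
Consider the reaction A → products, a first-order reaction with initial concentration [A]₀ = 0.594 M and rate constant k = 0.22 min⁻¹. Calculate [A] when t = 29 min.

0.001007 M

Step 1: For a first-order reaction: [A] = [A]₀ × e^(-kt)
Step 2: [A] = 0.594 × e^(-0.22 × 29)
Step 3: [A] = 0.594 × e^(-6.38)
Step 4: [A] = 0.594 × 0.00169512 = 0.001007 M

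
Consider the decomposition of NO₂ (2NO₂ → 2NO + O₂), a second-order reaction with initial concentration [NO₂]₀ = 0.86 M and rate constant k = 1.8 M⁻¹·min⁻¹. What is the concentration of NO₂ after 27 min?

0.0201 M

Step 1: For a second-order reaction: 1/[NO₂] = 1/[NO₂]₀ + kt
Step 2: 1/[NO₂] = 1/0.86 + 1.8 × 27
Step 3: 1/[NO₂] = 1.163 + 48.6 = 49.76
Step 4: [NO₂] = 1/49.76 = 0.0201 M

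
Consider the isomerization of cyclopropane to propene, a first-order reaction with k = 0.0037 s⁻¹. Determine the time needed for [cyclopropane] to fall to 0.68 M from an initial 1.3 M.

175.1 s

Step 1: For first-order: t = ln([cyclopropane]₀/[cyclopropane])/k
Step 2: t = ln(1.3/0.68)/0.0037
Step 3: t = ln(1.912)/0.0037
Step 4: t = 0.648/0.0037 = 175.1 s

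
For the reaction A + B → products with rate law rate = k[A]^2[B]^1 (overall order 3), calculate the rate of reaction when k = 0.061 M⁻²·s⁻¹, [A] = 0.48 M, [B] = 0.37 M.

0.0052 M/s

Step 1: The rate law is rate = k[A]^2[B]^1, overall order = 2+1 = 3
Step 2: Substitute values: rate = 0.061 × (0.48)^2 × (0.37)^1
Step 3: rate = 0.061 × 0.2304 × 0.37 = 0.00520013 M/s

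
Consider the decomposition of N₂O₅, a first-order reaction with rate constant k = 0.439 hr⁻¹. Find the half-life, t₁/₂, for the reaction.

1.579 hr

Step 1: For a first-order reaction, t₁/₂ = ln(2)/k
Step 2: t₁/₂ = ln(2)/0.439
Step 3: t₁/₂ = 0.6931/0.439 = 1.579 hr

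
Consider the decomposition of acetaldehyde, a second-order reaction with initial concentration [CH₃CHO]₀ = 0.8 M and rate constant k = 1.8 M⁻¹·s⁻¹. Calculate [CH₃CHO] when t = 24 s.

0.0225 M

Step 1: For a second-order reaction: 1/[CH₃CHO] = 1/[CH₃CHO]₀ + kt
Step 2: 1/[CH₃CHO] = 1/0.8 + 1.8 × 24
Step 3: 1/[CH₃CHO] = 1.25 + 43.2 = 44.45
Step 4: [CH₃CHO] = 1/44.45 = 0.0225 M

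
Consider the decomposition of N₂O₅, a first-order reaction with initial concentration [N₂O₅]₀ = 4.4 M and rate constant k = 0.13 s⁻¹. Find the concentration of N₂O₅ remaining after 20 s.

0.3268 M

Step 1: For a first-order reaction: [N₂O₅] = [N₂O₅]₀ × e^(-kt)
Step 2: [N₂O₅] = 4.4 × e^(-0.13 × 20)
Step 3: [N₂O₅] = 4.4 × e^(-2.6)
Step 4: [N₂O₅] = 4.4 × 0.0742736 = 0.3268 M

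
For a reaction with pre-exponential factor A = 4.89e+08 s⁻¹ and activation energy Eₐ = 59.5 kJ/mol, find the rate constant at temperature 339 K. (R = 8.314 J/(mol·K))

3.32e-01 s⁻¹

Step 1: Use the Arrhenius equation: k = A × exp(-Eₐ/RT)
Step 2: Convert Eₐ to J/mol: 59.5 kJ/mol = 59500 J/mol
Step 3: Calculate the exponent: -Eₐ/(RT) = -59500/(8.314 × 339) = -21.11092
Step 4: k = 4.89e+08 × exp(-21.11092)
Step 5: k = 4.89e+08 × 6.78647e-10 = 3.3186e-01 s⁻¹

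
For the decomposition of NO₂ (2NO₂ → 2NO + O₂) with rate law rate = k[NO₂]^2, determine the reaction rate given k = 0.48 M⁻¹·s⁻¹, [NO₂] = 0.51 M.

0.1248 M/s

Step 1: Identify the rate law: rate = k[NO₂]^2
Step 2: Substitute values: rate = 0.48 × (0.51)^2
Step 3: Calculate: rate = 0.48 × 0.2601 = 0.124848 M/s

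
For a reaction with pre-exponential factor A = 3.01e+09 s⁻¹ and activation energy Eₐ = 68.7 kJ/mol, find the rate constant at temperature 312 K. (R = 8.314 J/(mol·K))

9.47e-03 s⁻¹

Step 1: Use the Arrhenius equation: k = A × exp(-Eₐ/RT)
Step 2: Convert Eₐ to J/mol: 68.7 kJ/mol = 68700 J/mol
Step 3: Calculate the exponent: -Eₐ/(RT) = -68700/(8.314 × 312) = -26.48452
Step 4: k = 3.01e+09 × exp(-26.48452)
Step 5: k = 3.01e+09 × 3.14716e-12 = 9.4730e-03 s⁻¹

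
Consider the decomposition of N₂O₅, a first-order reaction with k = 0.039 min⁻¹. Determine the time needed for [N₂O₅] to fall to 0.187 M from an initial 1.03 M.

43.75 min

Step 1: For first-order: t = ln([N₂O₅]₀/[N₂O₅])/k
Step 2: t = ln(1.03/0.187)/0.039
Step 3: t = ln(5.508)/0.039
Step 4: t = 1.706/0.039 = 43.75 min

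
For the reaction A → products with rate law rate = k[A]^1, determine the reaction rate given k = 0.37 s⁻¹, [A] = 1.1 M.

0.407 M/s

Step 1: Identify the rate law: rate = k[A]^1
Step 2: Substitute values: rate = 0.37 × (1.1)^1
Step 3: Calculate: rate = 0.37 × 1.1 = 0.407 M/s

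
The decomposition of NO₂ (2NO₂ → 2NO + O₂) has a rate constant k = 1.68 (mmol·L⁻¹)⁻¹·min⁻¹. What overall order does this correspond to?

second order (2)

Step 1: The units of k for an nth-order reaction are (concentration)^(1-n)·(time)⁻¹.
Step 2: Here k has units (mmol·L⁻¹)⁻¹·min⁻¹, so the concentration exponent is -1.
Step 3: 1 - n = -1 ⇒ n = 2. The reaction is second order.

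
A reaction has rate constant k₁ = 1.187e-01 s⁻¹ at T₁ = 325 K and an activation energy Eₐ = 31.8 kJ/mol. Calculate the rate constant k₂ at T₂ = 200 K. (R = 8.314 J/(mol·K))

7.586e-05 s⁻¹

Step 1: Use the two-temperature Arrhenius form: ln(k₂/k₁) = -Eₐ/R × (1/T₂ - 1/T₁)
Step 2: Convert Eₐ to J/mol: 31.8 kJ/mol = 31800 J/mol
Step 3: 1/T₂ - 1/T₁ = 1/200 - 1/325 = 1.923077e-03 K⁻¹
Step 4: ln(k₂/k₁) = -31800/8.314 × 1.923077e-03 = -7.35553
Step 5: k₂ = k₁ × exp(-7.35553) = 1.187e-01 × 6.39049e-04 = 7.586e-05 s⁻¹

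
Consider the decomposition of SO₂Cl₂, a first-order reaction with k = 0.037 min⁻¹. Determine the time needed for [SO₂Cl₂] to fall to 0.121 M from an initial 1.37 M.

65.59 min

Step 1: For first-order: t = ln([SO₂Cl₂]₀/[SO₂Cl₂])/k
Step 2: t = ln(1.37/0.121)/0.037
Step 3: t = ln(11.32)/0.037
Step 4: t = 2.427/0.037 = 65.59 min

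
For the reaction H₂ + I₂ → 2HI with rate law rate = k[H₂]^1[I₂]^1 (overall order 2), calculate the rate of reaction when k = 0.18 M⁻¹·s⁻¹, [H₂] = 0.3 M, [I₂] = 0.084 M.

0.004536 M/s

Step 1: The rate law is rate = k[H₂]^1[I₂]^1, overall order = 1+1 = 2
Step 2: Substitute values: rate = 0.18 × (0.3)^1 × (0.084)^1
Step 3: rate = 0.18 × 0.3 × 0.084 = 0.004536 M/s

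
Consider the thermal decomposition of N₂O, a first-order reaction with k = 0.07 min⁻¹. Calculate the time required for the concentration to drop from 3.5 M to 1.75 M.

9.902 min

Step 1: For first-order: t = ln([N₂O]₀/[N₂O])/k
Step 2: t = ln(3.5/1.75)/0.07
Step 3: t = ln(2)/0.07
Step 4: t = 0.6931/0.07 = 9.902 min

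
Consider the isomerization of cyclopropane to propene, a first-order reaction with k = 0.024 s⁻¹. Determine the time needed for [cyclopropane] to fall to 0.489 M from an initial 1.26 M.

39.44 s

Step 1: For first-order: t = ln([cyclopropane]₀/[cyclopropane])/k
Step 2: t = ln(1.26/0.489)/0.024
Step 3: t = ln(2.577)/0.024
Step 4: t = 0.9465/0.024 = 39.44 s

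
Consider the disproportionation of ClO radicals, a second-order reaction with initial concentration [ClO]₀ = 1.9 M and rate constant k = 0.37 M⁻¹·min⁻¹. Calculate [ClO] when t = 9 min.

0.2593 M

Step 1: For a second-order reaction: 1/[ClO] = 1/[ClO]₀ + kt
Step 2: 1/[ClO] = 1/1.9 + 0.37 × 9
Step 3: 1/[ClO] = 0.5263 + 3.33 = 3.856
Step 4: [ClO] = 1/3.856 = 0.2593 M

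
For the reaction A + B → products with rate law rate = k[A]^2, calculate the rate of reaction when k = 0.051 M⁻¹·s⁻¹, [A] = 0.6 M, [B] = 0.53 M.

0.01836 M/s

Step 1: The rate law is rate = k[A]^2
Step 2: Note that the rate does not depend on [B] (zero order in B).
Step 3: rate = 0.051 × (0.6)^2 = 0.01836 M/s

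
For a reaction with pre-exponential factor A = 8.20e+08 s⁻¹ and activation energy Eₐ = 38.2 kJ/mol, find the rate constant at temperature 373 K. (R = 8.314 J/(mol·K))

3.67e+03 s⁻¹

Step 1: Use the Arrhenius equation: k = A × exp(-Eₐ/RT)
Step 2: Convert Eₐ to J/mol: 38.2 kJ/mol = 38200 J/mol
Step 3: Calculate the exponent: -Eₐ/(RT) = -38200/(8.314 × 373) = -12.31812
Step 4: k = 8.20e+08 × exp(-12.31812)
Step 5: k = 8.20e+08 × 4.47001e-06 = 3.6654e+03 s⁻¹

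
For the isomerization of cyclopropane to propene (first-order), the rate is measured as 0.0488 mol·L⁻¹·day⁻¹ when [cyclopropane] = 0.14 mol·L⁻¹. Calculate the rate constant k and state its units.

0.3486 day⁻¹

Step 1: rate = k[cyclopropane]^1, so k = rate / [cyclopropane]^1.
Step 2: k = 0.0488 / (0.14)^1 = 0.0488 / 0.14.
Step 3: k = 0.3486 day⁻¹.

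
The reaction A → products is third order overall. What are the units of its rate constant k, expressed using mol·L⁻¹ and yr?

(mol·L⁻¹)⁻²·yr⁻¹

Step 1: For overall order n, rate = k × (concentration)^n.
Step 2: Rate has units mol·L⁻¹·yr⁻¹; concentration term has units (mol·L⁻¹)^3.
Step 3: k = rate / (concentration)^n, so units of k = (mol·L⁻¹)^(1-3)·yr⁻¹ = (mol·L⁻¹)⁻²·yr⁻¹.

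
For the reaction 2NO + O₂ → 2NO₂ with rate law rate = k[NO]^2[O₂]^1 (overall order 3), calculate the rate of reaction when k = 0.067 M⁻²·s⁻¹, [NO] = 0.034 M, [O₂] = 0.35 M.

2.711e-05 M/s

Step 1: The rate law is rate = k[NO]^2[O₂]^1, overall order = 2+1 = 3
Step 2: Substitute values: rate = 0.067 × (0.034)^2 × (0.35)^1
Step 3: rate = 0.067 × 0.001156 × 0.35 = 2.71082e-05 M/s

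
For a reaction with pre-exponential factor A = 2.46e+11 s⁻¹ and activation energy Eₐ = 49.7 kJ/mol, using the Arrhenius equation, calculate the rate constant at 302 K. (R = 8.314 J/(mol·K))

6.23e+02 s⁻¹

Step 1: Use the Arrhenius equation: k = A × exp(-Eₐ/RT)
Step 2: Convert Eₐ to J/mol: 49.7 kJ/mol = 49700 J/mol
Step 3: Calculate the exponent: -Eₐ/(RT) = -49700/(8.314 × 302) = -19.79427
Step 4: k = 2.46e+11 × exp(-19.79427)
Step 5: k = 2.46e+11 × 2.53197e-09 = 6.2286e+02 s⁻¹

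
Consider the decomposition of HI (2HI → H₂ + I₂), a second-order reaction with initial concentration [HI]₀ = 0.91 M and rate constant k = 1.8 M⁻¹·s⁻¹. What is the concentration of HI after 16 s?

0.03345 M

Step 1: For a second-order reaction: 1/[HI] = 1/[HI]₀ + kt
Step 2: 1/[HI] = 1/0.91 + 1.8 × 16
Step 3: 1/[HI] = 1.099 + 28.8 = 29.9
Step 4: [HI] = 1/29.9 = 0.03345 M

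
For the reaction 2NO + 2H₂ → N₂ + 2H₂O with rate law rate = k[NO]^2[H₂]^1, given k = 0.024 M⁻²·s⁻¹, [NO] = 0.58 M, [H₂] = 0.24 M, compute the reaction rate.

0.001938 M/s

Step 1: The rate law is rate = k[NO]^2[H₂]^1
Step 2: Substitute: rate = 0.024 × (0.58)^2 × (0.24)^1
Step 3: rate = 0.024 × 0.3364 × 0.24 = 0.00193766 M/s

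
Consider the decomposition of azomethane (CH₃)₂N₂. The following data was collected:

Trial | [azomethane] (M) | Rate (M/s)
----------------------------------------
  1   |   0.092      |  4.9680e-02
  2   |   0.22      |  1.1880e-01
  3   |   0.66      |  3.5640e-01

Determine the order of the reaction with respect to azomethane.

first order (1)

Step 1: Compare trials to find order n where rate₂/rate₁ = ([azomethane]₂/[azomethane]₁)^n
Step 2: rate₂/rate₁ = 1.1880e-01/4.9680e-02 = 2.391
Step 3: [azomethane]₂/[azomethane]₁ = 0.22/0.092 = 2.391
Step 4: n = ln(2.391)/ln(2.391) = 1.00 ≈ 1
Step 5: The reaction is first order in azomethane.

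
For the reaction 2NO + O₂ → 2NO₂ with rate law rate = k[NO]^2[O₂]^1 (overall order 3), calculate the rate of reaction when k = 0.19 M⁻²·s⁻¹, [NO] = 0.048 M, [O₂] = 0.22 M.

9.631e-05 M/s

Step 1: The rate law is rate = k[NO]^2[O₂]^1, overall order = 2+1 = 3
Step 2: Substitute values: rate = 0.19 × (0.048)^2 × (0.22)^1
Step 3: rate = 0.19 × 0.002304 × 0.22 = 9.63072e-05 M/s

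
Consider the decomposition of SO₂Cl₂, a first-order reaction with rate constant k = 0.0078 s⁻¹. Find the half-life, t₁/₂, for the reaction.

88.87 s

Step 1: For a first-order reaction, t₁/₂ = ln(2)/k
Step 2: t₁/₂ = ln(2)/0.0078
Step 3: t₁/₂ = 0.6931/0.0078 = 88.87 s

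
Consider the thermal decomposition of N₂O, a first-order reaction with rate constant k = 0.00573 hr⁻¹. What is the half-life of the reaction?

121 hr

Step 1: For a first-order reaction, t₁/₂ = ln(2)/k
Step 2: t₁/₂ = ln(2)/0.00573
Step 3: t₁/₂ = 0.6931/0.00573 = 121 hr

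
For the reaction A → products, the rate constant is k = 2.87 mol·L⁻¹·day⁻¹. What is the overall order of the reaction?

zeroth order (0)

Step 1: The units of k for an nth-order reaction are (concentration)^(1-n)·(time)⁻¹.
Step 2: Here k has units mol·L⁻¹·day⁻¹, so the concentration exponent is 1.
Step 3: 1 - n = 1 ⇒ n = 0. The reaction is zeroth order.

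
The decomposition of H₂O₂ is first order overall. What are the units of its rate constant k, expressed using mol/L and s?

s⁻¹

Step 1: For overall order n, rate = k × (concentration)^n.
Step 2: Rate has units mol/L·s⁻¹; concentration term has units (mol/L)^1.
Step 3: k = rate / (concentration)^n, so units of k = (mol/L)^(1-1)·s⁻¹ = s⁻¹.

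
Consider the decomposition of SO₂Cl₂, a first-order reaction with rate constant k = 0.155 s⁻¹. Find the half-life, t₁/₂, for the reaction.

4.472 s

Step 1: For a first-order reaction, t₁/₂ = ln(2)/k
Step 2: t₁/₂ = ln(2)/0.155
Step 3: t₁/₂ = 0.6931/0.155 = 4.472 s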